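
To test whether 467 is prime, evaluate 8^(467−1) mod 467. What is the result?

8^1 ≡ 8 (mod 467)
8^2 ≡ 8^2 = 64 ≡ 64 (mod 467)
8^4 ≡ 64^2 = 4096 ≡ 360 (mod 467)
8^8 ≡ 360^2 = 129600 ≡ 241 (mod 467)
8^16 ≡ 241^2 = 58081 ≡ 173 (mod 467)
8^32 ≡ 173^2 = 29929 ≡ 41 (mod 467)
8^64 ≡ 41^2 = 1681 ≡ 280 (mod 467)
8^128 ≡ 280^2 = 78400 ≡ 411 (mod 467)
8^256 ≡ 411^2 = 168921 ≡ 334 (mod 467)
466 = 256 + 128 + 64 + 16 + 2 in binary powers of 2.
So 8^466 ≡ 334 · 411 · 280 · 173 · 64 ≡ 1 (mod 467).
Since the result is 1, base 8 gives no evidence that 467 is composite.

1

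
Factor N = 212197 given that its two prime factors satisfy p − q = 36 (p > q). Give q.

Since p = q + 36, we have 212197 = q(q + 36), so q² + 36q − 212197 = 0.
Discriminant: 36² + 4·212197 = 1296 + 848788 = 850084; √850084 = 922.
q = (−36 + 922)/2 = 443, and p = q + 36 = 479.
Check: 443 · 479 = 212197.

443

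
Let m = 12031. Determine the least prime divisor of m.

53

12031 is odd.
Digit sum 7, not divisible by 3.
Ends in 1: not divisible by 5.
7: 12031 = 7·1718 + 5
11: 12031 = 11·1093 + 8
13: 12031 = 13·925 + 6
17: 12031 = 17·707 + 12
19: 12031 = 19·633 + 4
23: 12031 = 23·523 + 2
29: 12031 = 29·414 + 25
31: 12031 = 31·388 + 3
37: 12031 = 37·325 + 6
41: 12031 = 41·293 + 18
43: 12031 = 43·279 + 34
47: 12031 = 47·255 + 46
53: 12031 = 53·227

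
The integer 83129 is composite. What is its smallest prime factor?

97

83129 is odd.
Digit sum 23, not divisible by 3.
Ends in 9: not divisible by 5.
7: 83129 = 7·11875 + 4
11: 83129 = 11·7557 + 2
13: 83129 = 13·6394 + 7
17: 83129 = 17·4889 + 16
19: 83129 = 19·4375 + 4
23: 83129 = 23·3614 + 7
29: 83129 = 29·2866 + 15
31: 83129 = 31·2681 + 18
37: 83129 = 37·2246 + 27
41: 83129 = 41·2027 + 22
43: 83129 = 43·1933 + 10
47: 83129 = 47·1768 + 33
53: 83129 = 53·1568 + 25
59: 83129 = 59·1408 + 57
61: 83129 = 61·1362 + 47
67: 83129 = 67·1240 + 49
71: 83129 = 71·1170 + 59
73: 83129 = 73·1138 + 55
79: 83129 = 79·1052 + 21
83: 83129 = 83·1001 + 46
89: 83129 = 89·934 + 3
97: 83129 = 97·857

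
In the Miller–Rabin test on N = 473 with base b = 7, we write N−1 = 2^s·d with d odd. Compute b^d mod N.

473 − 1 = 472 = 2^3 · 59, so d = 59.
7^1 ≡ 7 (mod 473)
7^2 ≡ 7^2 = 49 ≡ 49 (mod 473)
7^4 ≡ 49^2 = 2401 ≡ 36 (mod 473)
7^8 ≡ 36^2 = 1296 ≡ 350 (mod 473)
7^16 ≡ 350^2 = 122500 ≡ 466 (mod 473)
7^32 ≡ 466^2 = 217156 ≡ 49 (mod 473)
59 = 32 + 16 + 8 + 2 + 1 in binary powers of 2.
So 7^59 ≡ 49 · 466 · 350 · 49 · 7 ≡ 338 (mod 473).
Squaring chain: 338 → 251 → 92; never reaches −1, so base 7 is a Miller–Rabin witness that 473 is composite.

338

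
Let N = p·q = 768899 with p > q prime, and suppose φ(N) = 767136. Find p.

φ(n) = (p−1)(q−1) = n − (p+q) + 1, so p + q = 768899 − 767136 + 1 = 1764.
p and q are the roots of t² − 1764t + 768899 = 0.
Discriminant: 1764² − 4·768899 = 3111696 − 3075596 = 36100; √36100 = 190.
q = (1764 − 190)/2 = 787, p = (1764 + 190)/2 = 977.
Check: 787 · 977 = 768899.

977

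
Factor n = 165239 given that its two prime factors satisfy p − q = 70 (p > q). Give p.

443

Since p = q + 70, we have 165239 = q(q + 70), so q² + 70q − 165239 = 0.
Discriminant: 70² + 4·165239 = 4900 + 660956 = 665856; √665856 = 816.
q = (−70 + 816)/2 = 373, and p = q + 70 = 443.
Check: 373 · 443 = 165239.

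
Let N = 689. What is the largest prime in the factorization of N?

53

689 = 13 · 53
53 is prime.
So 689 = 13 · 53; the largest prime factor is 53.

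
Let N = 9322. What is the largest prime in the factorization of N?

79

9322 = 2 · 4661
4661 = 59 · 79
79 is prime.
So 9322 = 2 · 59 · 79; the largest prime factor is 79.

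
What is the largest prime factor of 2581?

2581 = 29 · 89
89 is prime.
So 2581 = 29 · 89; the largest prime factor is 89.

89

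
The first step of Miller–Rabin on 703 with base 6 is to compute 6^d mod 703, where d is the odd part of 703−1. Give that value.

438

703 − 1 = 702 = 2^1 · 351, so d = 351.
6^1 ≡ 6 (mod 703)
6^2 ≡ 6^2 = 36 ≡ 36 (mod 703)
6^4 ≡ 36^2 = 1296 ≡ 593 (mod 703)
6^8 ≡ 593^2 = 351649 ≡ 149 (mod 703)
6^16 ≡ 149^2 = 22201 ≡ 408 (mod 703)
6^32 ≡ 408^2 = 166464 ≡ 556 (mod 703)
6^64 ≡ 556^2 = 309136 ≡ 519 (mod 703)
6^128 ≡ 519^2 = 269361 ≡ 112 (mod 703)
6^256 ≡ 112^2 = 12544 ≡ 593 (mod 703)
351 = 256 + 64 + 16 + 8 + 4 + 2 + 1 in binary powers of 2.
So 6^351 ≡ 593 · 519 · 408 · 149 · 593 · 36 · 6 ≡ 438 (mod 703).
Squaring chain: 438; never reaches −1, so base 6 is a Miller–Rabin witness that 703 is composite.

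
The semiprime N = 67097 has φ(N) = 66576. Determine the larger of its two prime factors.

φ(n) = (p−1)(q−1) = n − (p+q) + 1, so p + q = 67097 − 66576 + 1 = 522.
p and q are the roots of t² − 522t + 67097 = 0.
Discriminant: 522² − 4·67097 = 272484 − 268388 = 4096; √4096 = 64.
q = (522 − 64)/2 = 229, p = (522 + 64)/2 = 293.
Check: 229 · 293 = 67097.

293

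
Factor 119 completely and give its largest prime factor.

119 = 7 · 17
17 is prime.
So 119 = 7 · 17; the largest prime factor is 17.

17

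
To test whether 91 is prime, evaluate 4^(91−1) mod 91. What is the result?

4^1 ≡ 4 (mod 91)
4^2 ≡ 4^2 = 16 ≡ 16 (mod 91)
4^4 ≡ 16^2 = 256 ≡ 74 (mod 91)
4^8 ≡ 74^2 = 5476 ≡ 16 (mod 91)
4^16 ≡ 16^2 = 256 ≡ 74 (mod 91)
4^32 ≡ 74^2 = 5476 ≡ 16 (mod 91)
4^64 ≡ 16^2 = 256 ≡ 74 (mod 91)
90 = 64 + 16 + 8 + 2 in binary powers of 2.
So 4^90 ≡ 74 · 74 · 16 · 16 ≡ 1 (mod 91).
Since the result is 1, base 4 gives no evidence that 91 is composite.

1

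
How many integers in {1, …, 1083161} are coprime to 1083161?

1047280

Factor: 1083161 = 53 · 107 · 191.
φ(1083161) = (53−1) · (107−1) · (191−1) = 52 · 106 · 190 = 1047280.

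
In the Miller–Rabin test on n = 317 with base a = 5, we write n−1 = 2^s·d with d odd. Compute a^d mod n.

317 − 1 = 316 = 2^2 · 79, so d = 79.
5^1 ≡ 5 (mod 317)
5^2 ≡ 5^2 = 25 ≡ 25 (mod 317)
5^4 ≡ 25^2 = 625 ≡ 308 (mod 317)
5^8 ≡ 308^2 = 94864 ≡ 81 (mod 317)
5^16 ≡ 81^2 = 6561 ≡ 221 (mod 317)
5^32 ≡ 221^2 = 48841 ≡ 23 (mod 317)
5^64 ≡ 23^2 = 529 ≡ 212 (mod 317)
79 = 64 + 8 + 4 + 2 + 1 in binary powers of 2.
So 5^79 ≡ 212 · 81 · 308 · 25 · 5 ≡ 114 (mod 317).
Squaring chain: 114 → 316; reaches −1, so base 5 does not prove 317 composite.

114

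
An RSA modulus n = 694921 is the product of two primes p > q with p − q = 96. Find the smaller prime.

787

Since p = q + 96, we have 694921 = q(q + 96), so q² + 96q − 694921 = 0.
Discriminant: 96² + 4·694921 = 9216 + 2779684 = 2788900; √2788900 = 1670.
q = (−96 + 1670)/2 = 787, and p = q + 96 = 883.
Check: 787 · 883 = 694921.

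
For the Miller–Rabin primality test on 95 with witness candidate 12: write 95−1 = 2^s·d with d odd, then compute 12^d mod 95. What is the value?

8

95 − 1 = 94 = 2^1 · 47, so d = 47.
12^1 ≡ 12 (mod 95)
12^2 ≡ 12^2 = 144 ≡ 49 (mod 95)
12^4 ≡ 49^2 = 2401 ≡ 26 (mod 95)
12^8 ≡ 26^2 = 676 ≡ 11 (mod 95)
12^16 ≡ 11^2 = 121 ≡ 26 (mod 95)
12^32 ≡ 26^2 = 676 ≡ 11 (mod 95)
47 = 32 + 8 + 4 + 2 + 1 in binary powers of 2.
So 12^47 ≡ 11 · 11 · 26 · 49 · 12 ≡ 8 (mod 95).
Squaring chain: 8; never reaches −1, so base 12 is a Miller–Rabin witness that 95 is composite.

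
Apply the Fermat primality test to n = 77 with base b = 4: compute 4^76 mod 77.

4

4^1 ≡ 4 (mod 77)
4^2 ≡ 4^2 = 16 ≡ 16 (mod 77)
4^4 ≡ 16^2 = 256 ≡ 25 (mod 77)
4^8 ≡ 25^2 = 625 ≡ 9 (mod 77)
4^16 ≡ 9^2 = 81 ≡ 4 (mod 77)
4^32 ≡ 4^2 = 16 ≡ 16 (mod 77)
4^64 ≡ 16^2 = 256 ≡ 25 (mod 77)
76 = 64 + 8 + 4 in binary powers of 2.
So 4^76 ≡ 25 · 9 · 25 ≡ 4 (mod 77).
Since 4 ≠ 1, base 4 is a Fermat witness: 77 is composite.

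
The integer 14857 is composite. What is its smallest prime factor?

83

14857 is odd.
Digit sum 25, not divisible by 3.
Ends in 7: not divisible by 5.
7: 14857 = 7·2122 + 3
11: 14857 = 11·1350 + 7
13: 14857 = 13·1142 + 11
17: 14857 = 17·873 + 16
19: 14857 = 19·781 + 18
23: 14857 = 23·645 + 22
29: 14857 = 29·512 + 9
31: 14857 = 31·479 + 8
37: 14857 = 37·401 + 20
41: 14857 = 41·362 + 15
43: 14857 = 43·345 + 22
47: 14857 = 47·316 + 5
53: 14857 = 53·280 + 17
59: 14857 = 59·251 + 48
61: 14857 = 61·243 + 34
67: 14857 = 67·221 + 50
71: 14857 = 71·209 + 18
73: 14857 = 73·203 + 38
79: 14857 = 79·188 + 5
83: 14857 = 83·179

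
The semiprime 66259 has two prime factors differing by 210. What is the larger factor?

Since p = q + 210, we have 66259 = q(q + 210), so q² + 210q − 66259 = 0.
Discriminant: 210² + 4·66259 = 44100 + 265036 = 309136; √309136 = 556.
q = (−210 + 556)/2 = 173, and p = q + 210 = 383.
Check: 173 · 383 = 66259.

383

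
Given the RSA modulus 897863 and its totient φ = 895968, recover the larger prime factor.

φ(n) = (p−1)(q−1) = n − (p+q) + 1, so p + q = 897863 − 895968 + 1 = 1896.
p and q are the roots of t² − 1896t + 897863 = 0.
Discriminant: 1896² − 4·897863 = 3594816 − 3591452 = 3364; √3364 = 58.
q = (1896 − 58)/2 = 919, p = (1896 + 58)/2 = 977.
Check: 919 · 977 = 897863.

977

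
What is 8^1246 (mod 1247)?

8^1 ≡ 8 (mod 1247)
8^2 ≡ 8^2 = 64 ≡ 64 (mod 1247)
8^4 ≡ 64^2 = 4096 ≡ 355 (mod 1247)
8^8 ≡ 355^2 = 126025 ≡ 78 (mod 1247)
8^16 ≡ 78^2 = 6084 ≡ 1096 (mod 1247)
8^32 ≡ 1096^2 = 1201216 ≡ 355 (mod 1247)
8^64 ≡ 355^2 = 126025 ≡ 78 (mod 1247)
8^128 ≡ 78^2 = 6084 ≡ 1096 (mod 1247)
8^256 ≡ 1096^2 = 1201216 ≡ 355 (mod 1247)
8^512 ≡ 355^2 = 126025 ≡ 78 (mod 1247)
8^1024 ≡ 78^2 = 6084 ≡ 1096 (mod 1247)
1246 = 1024 + 128 + 64 + 16 + 8 + 4 + 2 in binary powers of 2.
So 8^1246 ≡ 1096 · 1096 · 78 · 1096 · 78 · 355 · 64 ≡ 173 (mod 1247).
Since 173 ≠ 1, base 8 is a Fermat witness: 1247 is composite.

173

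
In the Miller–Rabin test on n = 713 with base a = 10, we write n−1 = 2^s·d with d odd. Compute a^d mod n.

493

713 − 1 = 712 = 2^3 · 89, so d = 89.
10^1 ≡ 10 (mod 713)
10^2 ≡ 10^2 = 100 ≡ 100 (mod 713)
10^4 ≡ 100^2 = 10000 ≡ 18 (mod 713)
10^8 ≡ 18^2 = 324 ≡ 324 (mod 713)
10^16 ≡ 324^2 = 104976 ≡ 165 (mod 713)
10^32 ≡ 165^2 = 27225 ≡ 131 (mod 713)
10^64 ≡ 131^2 = 17161 ≡ 49 (mod 713)
89 = 64 + 16 + 8 + 1 in binary powers of 2.
So 10^89 ≡ 49 · 165 · 324 · 10 ≡ 493 (mod 713).
Squaring chain: 493 → 629 → 639; never reaches −1, so base 10 is a Miller–Rabin witness that 713 is composite.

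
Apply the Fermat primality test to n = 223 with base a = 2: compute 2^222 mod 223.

1

2^1 ≡ 2 (mod 223)
2^2 ≡ 2^2 = 4 ≡ 4 (mod 223)
2^4 ≡ 4^2 = 16 ≡ 16 (mod 223)
2^8 ≡ 16^2 = 256 ≡ 33 (mod 223)
2^16 ≡ 33^2 = 1089 ≡ 197 (mod 223)
2^32 ≡ 197^2 = 38809 ≡ 7 (mod 223)
2^64 ≡ 7^2 = 49 ≡ 49 (mod 223)
2^128 ≡ 49^2 = 2401 ≡ 171 (mod 223)
222 = 128 + 64 + 16 + 8 + 4 + 2 in binary powers of 2.
So 2^222 ≡ 171 · 49 · 197 · 33 · 16 · 4 ≡ 1 (mod 223).
Since the result is 1, base 2 gives no evidence that 223 is composite.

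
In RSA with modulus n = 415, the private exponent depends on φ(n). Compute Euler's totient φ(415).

Factor: 415 = 5 · 83.
φ(415) = (5−1) · (83−1) = 4 · 82 = 328.

328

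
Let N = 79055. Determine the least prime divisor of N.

79055 is odd.
Digit sum 26, not divisible by 3.
Ends in 5: divisible by 5.

5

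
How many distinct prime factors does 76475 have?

4

76475 = 5^2 · 3059
3059 = 7 · 437
437 = 19 · 23
76475 = 5^2 · 7 · 19 · 23, which has 4 distinct prime factors.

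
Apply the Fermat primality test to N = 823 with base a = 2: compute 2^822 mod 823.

1

2^1 ≡ 2 (mod 823)
2^2 ≡ 2^2 = 4 ≡ 4 (mod 823)
2^4 ≡ 4^2 = 16 ≡ 16 (mod 823)
2^8 ≡ 16^2 = 256 ≡ 256 (mod 823)
2^16 ≡ 256^2 = 65536 ≡ 519 (mod 823)
2^32 ≡ 519^2 = 269361 ≡ 240 (mod 823)
2^64 ≡ 240^2 = 57600 ≡ 813 (mod 823)
2^128 ≡ 813^2 = 660969 ≡ 100 (mod 823)
2^256 ≡ 100^2 = 10000 ≡ 124 (mod 823)
2^512 ≡ 124^2 = 15376 ≡ 562 (mod 823)
822 = 512 + 256 + 32 + 16 + 4 + 2 in binary powers of 2.
So 2^822 ≡ 562 · 124 · 240 · 519 · 16 · 4 ≡ 1 (mod 823).
Since the result is 1, base 2 gives no evidence that 823 is composite.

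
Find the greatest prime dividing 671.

671 = 11 · 61
61 is prime.
So 671 = 11 · 61; the largest prime factor is 61.

61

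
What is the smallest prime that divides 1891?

31

1891 is odd.
Digit sum 19, not divisible by 3.
Ends in 1: not divisible by 5.
7: 1891 = 7·270 + 1
11: 1891 = 11·171 + 10
13: 1891 = 13·145 + 6
17: 1891 = 17·111 + 4
19: 1891 = 19·99 + 10
23: 1891 = 23·82 + 5
29: 1891 = 29·65 + 6
31: 1891 = 31·61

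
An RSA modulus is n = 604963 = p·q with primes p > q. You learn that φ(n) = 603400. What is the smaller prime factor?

φ(n) = (p−1)(q−1) = n − (p+q) + 1, so p + q = 604963 − 603400 + 1 = 1564.
p and q are the roots of t² − 1564t + 604963 = 0.
Discriminant: 1564² − 4·604963 = 2446096 − 2419852 = 26244; √26244 = 162.
q = (1564 − 162)/2 = 701, p = (1564 + 162)/2 = 863.
Check: 701 · 863 = 604963.

701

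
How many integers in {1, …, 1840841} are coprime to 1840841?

1792800

Factor: 1840841 = 73 · 151 · 167.
φ(1840841) = (73−1) · (151−1) · (167−1) = 72 · 150 · 166 = 1792800.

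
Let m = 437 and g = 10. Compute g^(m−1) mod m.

101

10^1 ≡ 10 (mod 437)
10^2 ≡ 10^2 = 100 ≡ 100 (mod 437)
10^4 ≡ 100^2 = 10000 ≡ 386 (mod 437)
10^8 ≡ 386^2 = 148996 ≡ 416 (mod 437)
10^16 ≡ 416^2 = 173056 ≡ 4 (mod 437)
10^32 ≡ 4^2 = 16 ≡ 16 (mod 437)
10^64 ≡ 16^2 = 256 ≡ 256 (mod 437)
10^128 ≡ 256^2 = 65536 ≡ 423 (mod 437)
10^256 ≡ 423^2 = 178929 ≡ 196 (mod 437)
436 = 256 + 128 + 32 + 16 + 4 in binary powers of 2.
So 10^436 ≡ 196 · 423 · 16 · 4 · 386 ≡ 101 (mod 437).
Since 101 ≠ 1, base 10 is a Fermat witness: 437 is composite.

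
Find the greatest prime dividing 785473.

71

785473 = 13 · 60421
60421 = 23 · 2627
2627 = 37 · 71
71 is prime.
So 785473 = 13 · 23 · 37 · 71; the largest prime factor is 71.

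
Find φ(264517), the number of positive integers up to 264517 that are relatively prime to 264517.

Factor: 264517 = 11 · 139 · 173.
φ(264517) = (11−1) · (139−1) · (173−1) = 10 · 138 · 172 = 237360.

237360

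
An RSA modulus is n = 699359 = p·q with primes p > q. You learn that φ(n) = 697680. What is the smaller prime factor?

761

φ(n) = (p−1)(q−1) = n − (p+q) + 1, so p + q = 699359 − 697680 + 1 = 1680.
p and q are the roots of t² − 1680t + 699359 = 0.
Discriminant: 1680² − 4·699359 = 2822400 − 2797436 = 24964; √24964 = 158.
q = (1680 − 158)/2 = 761, p = (1680 + 158)/2 = 919.
Check: 761 · 919 = 699359.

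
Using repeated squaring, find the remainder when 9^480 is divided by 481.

9^1 ≡ 9 (mod 481)
9^2 ≡ 9^2 = 81 ≡ 81 (mod 481)
9^4 ≡ 81^2 = 6561 ≡ 308 (mod 481)
9^8 ≡ 308^2 = 94864 ≡ 107 (mod 481)
9^16 ≡ 107^2 = 11449 ≡ 386 (mod 481)
9^32 ≡ 386^2 = 148996 ≡ 367 (mod 481)
9^64 ≡ 367^2 = 134689 ≡ 9 (mod 481)
9^128 ≡ 9^2 = 81 ≡ 81 (mod 481)
9^256 ≡ 81^2 = 6561 ≡ 308 (mod 481)
480 = 256 + 128 + 64 + 32 in binary powers of 2.
So 9^480 ≡ 308 · 81 · 9 · 367 ≡ 248 (mod 481).
Since 248 ≠ 1, base 9 is a Fermat witness: 481 is composite.

248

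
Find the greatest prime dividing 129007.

129007 = 23 · 5609
5609 = 71 · 79
79 is prime.
So 129007 = 23 · 71 · 79; the largest prime factor is 79.

79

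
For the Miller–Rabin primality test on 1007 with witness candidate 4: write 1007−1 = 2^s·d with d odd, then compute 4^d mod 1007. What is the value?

1007 − 1 = 1006 = 2^1 · 503, so d = 503.
4^1 ≡ 4 (mod 1007)
4^2 ≡ 4^2 = 16 ≡ 16 (mod 1007)
4^4 ≡ 16^2 = 256 ≡ 256 (mod 1007)
4^8 ≡ 256^2 = 65536 ≡ 81 (mod 1007)
4^16 ≡ 81^2 = 6561 ≡ 519 (mod 1007)
4^32 ≡ 519^2 = 269361 ≡ 492 (mod 1007)
4^64 ≡ 492^2 = 242064 ≡ 384 (mod 1007)
4^128 ≡ 384^2 = 147456 ≡ 434 (mod 1007)
4^256 ≡ 434^2 = 188356 ≡ 47 (mod 1007)
503 = 256 + 128 + 64 + 32 + 16 + 4 + 2 + 1 in binary powers of 2.
So 4^503 ≡ 47 · 434 · 384 · 492 · 519 · 256 · 16 · 4 ≡ 271 (mod 1007).
Squaring chain: 271; never reaches −1, so base 4 is a Miller–Rabin witness that 1007 is composite.

271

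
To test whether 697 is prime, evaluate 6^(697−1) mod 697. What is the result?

305

6^1 ≡ 6 (mod 697)
6^2 ≡ 6^2 = 36 ≡ 36 (mod 697)
6^4 ≡ 36^2 = 1296 ≡ 599 (mod 697)
6^8 ≡ 599^2 = 358801 ≡ 543 (mod 697)
6^16 ≡ 543^2 = 294849 ≡ 18 (mod 697)
6^32 ≡ 18^2 = 324 ≡ 324 (mod 697)
6^64 ≡ 324^2 = 104976 ≡ 426 (mod 697)
6^128 ≡ 426^2 = 181476 ≡ 256 (mod 697)
6^256 ≡ 256^2 = 65536 ≡ 18 (mod 697)
6^512 ≡ 18^2 = 324 ≡ 324 (mod 697)
696 = 512 + 128 + 32 + 16 + 8 in binary powers of 2.
So 6^696 ≡ 324 · 256 · 324 · 18 · 543 ≡ 305 (mod 697).
Since 305 ≠ 1, base 6 is a Fermat witness: 697 is composite.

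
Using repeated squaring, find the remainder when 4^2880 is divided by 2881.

4^1 ≡ 4 (mod 2881)
4^2 ≡ 4^2 = 16 ≡ 16 (mod 2881)
4^4 ≡ 16^2 = 256 ≡ 256 (mod 2881)
4^8 ≡ 256^2 = 65536 ≡ 2154 (mod 2881)
4^16 ≡ 2154^2 = 4639716 ≡ 1306 (mod 2881)
4^32 ≡ 1306^2 = 1705636 ≡ 84 (mod 2881)
4^64 ≡ 84^2 = 7056 ≡ 1294 (mod 2881)
4^128 ≡ 1294^2 = 1674436 ≡ 575 (mod 2881)
4^256 ≡ 575^2 = 330625 ≡ 2191 (mod 2881)
4^512 ≡ 2191^2 = 4800481 ≡ 735 (mod 2881)
4^1024 ≡ 735^2 = 540225 ≡ 1478 (mod 2881)
4^2048 ≡ 1478^2 = 2184484 ≡ 686 (mod 2881)
2880 = 2048 + 512 + 256 + 64 in binary powers of 2.
So 4^2880 ≡ 686 · 735 · 2191 · 1294 ≡ 107 (mod 2881).
Since 107 ≠ 1, base 4 is a Fermat witness: 2881 is composite.

107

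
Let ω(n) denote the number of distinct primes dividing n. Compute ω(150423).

5

150423 = 3 · 50141
50141 = 7 · 7163
7163 = 13 · 551
551 = 19 · 29
150423 = 3 · 7 · 13 · 19 · 29, which has 5 distinct prime factors.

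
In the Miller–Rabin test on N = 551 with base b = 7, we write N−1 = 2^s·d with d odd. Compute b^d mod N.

49

551 − 1 = 550 = 2^1 · 275, so d = 275.
7^1 ≡ 7 (mod 551)
7^2 ≡ 7^2 = 49 ≡ 49 (mod 551)
7^4 ≡ 49^2 = 2401 ≡ 197 (mod 551)
7^8 ≡ 197^2 = 38809 ≡ 239 (mod 551)
7^16 ≡ 239^2 = 57121 ≡ 368 (mod 551)
7^32 ≡ 368^2 = 135424 ≡ 429 (mod 551)
7^64 ≡ 429^2 = 184041 ≡ 7 (mod 551)
7^128 ≡ 7^2 = 49 ≡ 49 (mod 551)
7^256 ≡ 49^2 = 2401 ≡ 197 (mod 551)
275 = 256 + 16 + 2 + 1 in binary powers of 2.
So 7^275 ≡ 197 · 368 · 49 · 7 ≡ 49 (mod 551).
Squaring chain: 49; never reaches −1, so base 7 is a Miller–Rabin witness that 551 is composite.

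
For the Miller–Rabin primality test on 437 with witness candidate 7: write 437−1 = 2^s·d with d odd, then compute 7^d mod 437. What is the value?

102

437 − 1 = 436 = 2^2 · 109, so d = 109.
7^1 ≡ 7 (mod 437)
7^2 ≡ 7^2 = 49 ≡ 49 (mod 437)
7^4 ≡ 49^2 = 2401 ≡ 216 (mod 437)
7^8 ≡ 216^2 = 46656 ≡ 334 (mod 437)
7^16 ≡ 334^2 = 111556 ≡ 121 (mod 437)
7^32 ≡ 121^2 = 14641 ≡ 220 (mod 437)
7^64 ≡ 220^2 = 48400 ≡ 330 (mod 437)
109 = 64 + 32 + 8 + 4 + 1 in binary powers of 2.
So 7^109 ≡ 330 · 220 · 334 · 216 · 7 ≡ 102 (mod 437).
Squaring chain: 102 → 353; never reaches −1, so base 7 is a Miller–Rabin witness that 437 is composite.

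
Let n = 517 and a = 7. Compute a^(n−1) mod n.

455

7^1 ≡ 7 (mod 517)
7^2 ≡ 7^2 = 49 ≡ 49 (mod 517)
7^4 ≡ 49^2 = 2401 ≡ 333 (mod 517)
7^8 ≡ 333^2 = 110889 ≡ 251 (mod 517)
7^16 ≡ 251^2 = 63001 ≡ 444 (mod 517)
7^32 ≡ 444^2 = 197136 ≡ 159 (mod 517)
7^64 ≡ 159^2 = 25281 ≡ 465 (mod 517)
7^128 ≡ 465^2 = 216225 ≡ 119 (mod 517)
7^256 ≡ 119^2 = 14161 ≡ 202 (mod 517)
7^512 ≡ 202^2 = 40804 ≡ 478 (mod 517)
516 = 512 + 4 in binary powers of 2.
So 7^516 ≡ 478 · 333 ≡ 455 (mod 517).
Since 455 ≠ 1, base 7 is a Fermat witness: 517 is composite.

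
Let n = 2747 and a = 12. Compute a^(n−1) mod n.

12^1 ≡ 12 (mod 2747)
12^2 ≡ 12^2 = 144 ≡ 144 (mod 2747)
12^4 ≡ 144^2 = 20736 ≡ 1507 (mod 2747)
12^8 ≡ 1507^2 = 2271049 ≡ 2027 (mod 2747)
12^16 ≡ 2027^2 = 4108729 ≡ 1964 (mod 2747)
12^32 ≡ 1964^2 = 3857296 ≡ 508 (mod 2747)
12^64 ≡ 508^2 = 258064 ≡ 2593 (mod 2747)
12^128 ≡ 2593^2 = 6723649 ≡ 1740 (mod 2747)
12^256 ≡ 1740^2 = 3027600 ≡ 406 (mod 2747)
12^512 ≡ 406^2 = 164836 ≡ 16 (mod 2747)
12^1024 ≡ 16^2 = 256 ≡ 256 (mod 2747)
12^2048 ≡ 256^2 = 65536 ≡ 2355 (mod 2747)
2746 = 2048 + 512 + 128 + 32 + 16 + 8 + 2 in binary powers of 2.
So 12^2746 ≡ 2355 · 16 · 1740 · 508 · 1964 · 2027 · 144 ≡ 2137 (mod 2747).
Since 2137 ≠ 1, base 12 is a Fermat witness: 2747 is composite.

2137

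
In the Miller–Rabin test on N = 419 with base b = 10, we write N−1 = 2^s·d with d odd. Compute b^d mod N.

419 − 1 = 418 = 2^1 · 209, so d = 209.
10^1 ≡ 10 (mod 419)
10^2 ≡ 10^2 = 100 ≡ 100 (mod 419)
10^4 ≡ 100^2 = 10000 ≡ 363 (mod 419)
10^8 ≡ 363^2 = 131769 ≡ 203 (mod 419)
10^16 ≡ 203^2 = 41209 ≡ 147 (mod 419)
10^32 ≡ 147^2 = 21609 ≡ 240 (mod 419)
10^64 ≡ 240^2 = 57600 ≡ 197 (mod 419)
10^128 ≡ 197^2 = 38809 ≡ 261 (mod 419)
209 = 128 + 64 + 16 + 1 in binary powers of 2.
So 10^209 ≡ 261 · 197 · 147 · 10 ≡ 418 (mod 419).
Since 10^d ≡ 418 (mod 419), base 10 does not prove 419 composite.

418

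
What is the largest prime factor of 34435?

34435 = 5 · 6887
6887 = 71 · 97
97 is prime.
So 34435 = 5 · 71 · 97; the largest prime factor is 97.

97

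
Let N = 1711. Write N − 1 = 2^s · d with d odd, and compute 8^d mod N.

1711 − 1 = 1710 = 2^1 · 855, so d = 855.
8^1 ≡ 8 (mod 1711)
8^2 ≡ 8^2 = 64 ≡ 64 (mod 1711)
8^4 ≡ 64^2 = 4096 ≡ 674 (mod 1711)
8^8 ≡ 674^2 = 454276 ≡ 861 (mod 1711)
8^16 ≡ 861^2 = 741321 ≡ 458 (mod 1711)
8^32 ≡ 458^2 = 209764 ≡ 1022 (mod 1711)
8^64 ≡ 1022^2 = 1044484 ≡ 774 (mod 1711)
8^128 ≡ 774^2 = 599076 ≡ 226 (mod 1711)
8^256 ≡ 226^2 = 51076 ≡ 1457 (mod 1711)
8^512 ≡ 1457^2 = 2122849 ≡ 1209 (mod 1711)
855 = 512 + 256 + 64 + 16 + 4 + 2 + 1 in binary powers of 2.
So 8^855 ≡ 1209 · 1457 · 774 · 458 · 674 · 64 · 8 ≡ 50 (mod 1711).
Squaring chain: 50; never reaches −1, so base 8 is a Miller–Rabin witness that 1711 is composite.

50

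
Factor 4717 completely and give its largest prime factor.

4717 = 53 · 89
89 is prime.
So 4717 = 53 · 89; the largest prime factor is 89.

89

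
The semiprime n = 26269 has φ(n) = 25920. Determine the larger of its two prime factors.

φ(n) = (p−1)(q−1) = n − (p+q) + 1, so p + q = 26269 − 25920 + 1 = 350.
p and q are the roots of t² − 350t + 26269 = 0.
Discriminant: 350² − 4·26269 = 122500 − 105076 = 17424; √17424 = 132.
q = (350 − 132)/2 = 109, p = (350 + 132)/2 = 241.
Check: 109 · 241 = 26269.

241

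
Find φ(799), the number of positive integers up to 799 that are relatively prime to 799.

Factor: 799 = 17 · 47.
φ(799) = (17−1) · (47−1) = 16 · 46 = 736.

736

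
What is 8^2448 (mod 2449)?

2279

8^1 ≡ 8 (mod 2449)
8^2 ≡ 8^2 = 64 ≡ 64 (mod 2449)
8^4 ≡ 64^2 = 4096 ≡ 1647 (mod 2449)
8^8 ≡ 1647^2 = 2712609 ≡ 1566 (mod 2449)
8^16 ≡ 1566^2 = 2452356 ≡ 907 (mod 2449)
8^32 ≡ 907^2 = 822649 ≡ 2234 (mod 2449)
8^64 ≡ 2234^2 = 4990756 ≡ 2143 (mod 2449)
8^128 ≡ 2143^2 = 4592449 ≡ 574 (mod 2449)
8^256 ≡ 574^2 = 329476 ≡ 1310 (mod 2449)
8^512 ≡ 1310^2 = 1716100 ≡ 1800 (mod 2449)
8^1024 ≡ 1800^2 = 3240000 ≡ 2422 (mod 2449)
8^2048 ≡ 2422^2 = 5866084 ≡ 729 (mod 2449)
2448 = 2048 + 256 + 128 + 16 in binary powers of 2.
So 8^2448 ≡ 729 · 1310 · 574 · 907 ≡ 2279 (mod 2449).
Since 2279 ≠ 1, base 8 is a Fermat witness: 2449 is composite.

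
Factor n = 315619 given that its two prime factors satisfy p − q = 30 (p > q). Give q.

547

Since p = q + 30, we have 315619 = q(q + 30), so q² + 30q − 315619 = 0.
Discriminant: 30² + 4·315619 = 900 + 1262476 = 1263376; √1263376 = 1124.
q = (−30 + 1124)/2 = 547, and p = q + 30 = 577.
Check: 547 · 577 = 315619.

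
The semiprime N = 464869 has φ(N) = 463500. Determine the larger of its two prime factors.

751

φ(n) = (p−1)(q−1) = n − (p+q) + 1, so p + q = 464869 − 463500 + 1 = 1370.
p and q are the roots of t² − 1370t + 464869 = 0.
Discriminant: 1370² − 4·464869 = 1876900 − 1859476 = 17424; √17424 = 132.
q = (1370 − 132)/2 = 619, p = (1370 + 132)/2 = 751.
Check: 619 · 751 = 464869.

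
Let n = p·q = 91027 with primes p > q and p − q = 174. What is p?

401

Since p = q + 174, we have 91027 = q(q + 174), so q² + 174q − 91027 = 0.
Discriminant: 174² + 4·91027 = 30276 + 364108 = 394384; √394384 = 628.
q = (−174 + 628)/2 = 227, and p = q + 174 = 401.
Check: 227 · 401 = 91027.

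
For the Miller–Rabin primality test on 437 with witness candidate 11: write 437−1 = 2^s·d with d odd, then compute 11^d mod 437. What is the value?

182

437 − 1 = 436 = 2^2 · 109, so d = 109.
11^1 ≡ 11 (mod 437)
11^2 ≡ 11^2 = 121 ≡ 121 (mod 437)
11^4 ≡ 121^2 = 14641 ≡ 220 (mod 437)
11^8 ≡ 220^2 = 48400 ≡ 330 (mod 437)
11^16 ≡ 330^2 = 108900 ≡ 87 (mod 437)
11^32 ≡ 87^2 = 7569 ≡ 140 (mod 437)
11^64 ≡ 140^2 = 19600 ≡ 372 (mod 437)
109 = 64 + 32 + 8 + 4 + 1 in binary powers of 2.
So 11^109 ≡ 372 · 140 · 330 · 220 · 11 ≡ 182 (mod 437).
Squaring chain: 182 → 349; never reaches −1, so base 11 is a Miller–Rabin witness that 437 is composite.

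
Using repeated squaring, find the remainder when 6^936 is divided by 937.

1

6^1 ≡ 6 (mod 937)
6^2 ≡ 6^2 = 36 ≡ 36 (mod 937)
6^4 ≡ 36^2 = 1296 ≡ 359 (mod 937)
6^8 ≡ 359^2 = 128881 ≡ 512 (mod 937)
6^16 ≡ 512^2 = 262144 ≡ 721 (mod 937)
6^32 ≡ 721^2 = 519841 ≡ 743 (mod 937)
6^64 ≡ 743^2 = 552049 ≡ 156 (mod 937)
6^128 ≡ 156^2 = 24336 ≡ 911 (mod 937)
6^256 ≡ 911^2 = 829921 ≡ 676 (mod 937)
6^512 ≡ 676^2 = 456976 ≡ 657 (mod 937)
936 = 512 + 256 + 128 + 32 + 8 in binary powers of 2.
So 6^936 ≡ 657 · 676 · 911 · 743 · 512 ≡ 1 (mod 937).
Since the result is 1, base 6 gives no evidence that 937 is composite.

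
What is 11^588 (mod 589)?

11^1 ≡ 11 (mod 589)
11^2 ≡ 11^2 = 121 ≡ 121 (mod 589)
11^4 ≡ 121^2 = 14641 ≡ 505 (mod 589)
11^8 ≡ 505^2 = 255025 ≡ 577 (mod 589)
11^16 ≡ 577^2 = 332929 ≡ 144 (mod 589)
11^32 ≡ 144^2 = 20736 ≡ 121 (mod 589)
11^64 ≡ 121^2 = 14641 ≡ 505 (mod 589)
11^128 ≡ 505^2 = 255025 ≡ 577 (mod 589)
11^256 ≡ 577^2 = 332929 ≡ 144 (mod 589)
11^512 ≡ 144^2 = 20736 ≡ 121 (mod 589)
588 = 512 + 64 + 8 + 4 in binary powers of 2.
So 11^588 ≡ 121 · 505 · 577 · 505 ≡ 343 (mod 589).
Since 343 ≠ 1, base 11 is a Fermat witness: 589 is composite.

343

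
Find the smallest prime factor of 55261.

73

55261 is odd.
Digit sum 19, not divisible by 3.
Ends in 1: not divisible by 5.
7: 55261 = 7·7894 + 3
11: 55261 = 11·5023 + 8
13: 55261 = 13·4250 + 11
17: 55261 = 17·3250 + 11
19: 55261 = 19·2908 + 9
23: 55261 = 23·2402 + 15
29: 55261 = 29·1905 + 16
31: 55261 = 31·1782 + 19
37: 55261 = 37·1493 + 20
41: 55261 = 41·1347 + 34
43: 55261 = 43·1285 + 6
47: 55261 = 47·1175 + 36
53: 55261 = 53·1042 + 35
59: 55261 = 59·936 + 37
61: 55261 = 61·905 + 56
67: 55261 = 67·824 + 53
71: 55261 = 71·778 + 23
73: 55261 = 73·757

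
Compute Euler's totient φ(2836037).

Factor: 2836037 = 127 · 137 · 163.
φ(2836037) = (127−1) · (137−1) · (163−1) = 126 · 136 · 162 = 2776032.

2776032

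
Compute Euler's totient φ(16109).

Factor: 16109 = 89 · 181.
φ(16109) = (89−1) · (181−1) = 88 · 180 = 15840.

15840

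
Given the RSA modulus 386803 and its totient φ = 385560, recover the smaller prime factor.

613

φ(n) = (p−1)(q−1) = n − (p+q) + 1, so p + q = 386803 − 385560 + 1 = 1244.
p and q are the roots of t² − 1244t + 386803 = 0.
Discriminant: 1244² − 4·386803 = 1547536 − 1547212 = 324; √324 = 18.
q = (1244 − 18)/2 = 613, p = (1244 + 18)/2 = 631.
Check: 613 · 631 = 386803.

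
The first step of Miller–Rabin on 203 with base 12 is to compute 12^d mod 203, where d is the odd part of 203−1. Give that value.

157

203 − 1 = 202 = 2^1 · 101, so d = 101.
12^1 ≡ 12 (mod 203)
12^2 ≡ 12^2 = 144 ≡ 144 (mod 203)
12^4 ≡ 144^2 = 20736 ≡ 30 (mod 203)
12^8 ≡ 30^2 = 900 ≡ 88 (mod 203)
12^16 ≡ 88^2 = 7744 ≡ 30 (mod 203)
12^32 ≡ 30^2 = 900 ≡ 88 (mod 203)
12^64 ≡ 88^2 = 7744 ≡ 30 (mod 203)
101 = 64 + 32 + 4 + 1 in binary powers of 2.
So 12^101 ≡ 30 · 88 · 30 · 12 ≡ 157 (mod 203).
Squaring chain: 157; never reaches −1, so base 12 is a Miller–Rabin witness that 203 is composite.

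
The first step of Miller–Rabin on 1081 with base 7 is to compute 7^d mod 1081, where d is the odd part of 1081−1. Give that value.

1081 − 1 = 1080 = 2^3 · 135, so d = 135.
7^1 ≡ 7 (mod 1081)
7^2 ≡ 7^2 = 49 ≡ 49 (mod 1081)
7^4 ≡ 49^2 = 2401 ≡ 239 (mod 1081)
7^8 ≡ 239^2 = 57121 ≡ 909 (mod 1081)
7^16 ≡ 909^2 = 826281 ≡ 397 (mod 1081)
7^32 ≡ 397^2 = 157609 ≡ 864 (mod 1081)
7^64 ≡ 864^2 = 746496 ≡ 606 (mod 1081)
7^128 ≡ 606^2 = 367236 ≡ 777 (mod 1081)
135 = 128 + 4 + 2 + 1 in binary powers of 2.
So 7^135 ≡ 777 · 239 · 49 · 7 ≡ 366 (mod 1081).
Squaring chain: 366 → 993 → 177; never reaches −1, so base 7 is a Miller–Rabin witness that 1081 is composite.

366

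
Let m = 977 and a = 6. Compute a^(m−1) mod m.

1

6^1 ≡ 6 (mod 977)
6^2 ≡ 6^2 = 36 ≡ 36 (mod 977)
6^4 ≡ 36^2 = 1296 ≡ 319 (mod 977)
6^8 ≡ 319^2 = 101761 ≡ 153 (mod 977)
6^16 ≡ 153^2 = 23409 ≡ 938 (mod 977)
6^32 ≡ 938^2 = 879844 ≡ 544 (mod 977)
6^64 ≡ 544^2 = 295936 ≡ 882 (mod 977)
6^128 ≡ 882^2 = 777924 ≡ 232 (mod 977)
6^256 ≡ 232^2 = 53824 ≡ 89 (mod 977)
6^512 ≡ 89^2 = 7921 ≡ 105 (mod 977)
976 = 512 + 256 + 128 + 64 + 16 in binary powers of 2.
So 6^976 ≡ 105 · 89 · 232 · 882 · 938 ≡ 1 (mod 977).
Since the result is 1, base 6 gives no evidence that 977 is composite.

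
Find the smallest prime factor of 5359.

23

5359 is odd.
Digit sum 22, not divisible by 3.
Ends in 9: not divisible by 5.
7: 5359 = 7·765 + 4
11: 5359 = 11·487 + 2
13: 5359 = 13·412 + 3
17: 5359 = 17·315 + 4
19: 5359 = 19·282 + 1
23: 5359 = 23·233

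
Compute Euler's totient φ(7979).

7800

Factor: 7979 = 79 · 101.
φ(7979) = (79−1) · (101−1) = 78 · 100 = 7800.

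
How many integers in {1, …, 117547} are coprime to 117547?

110400

Factor: 117547 = 41 · 47 · 61.
φ(117547) = (41−1) · (47−1) · (61−1) = 40 · 46 · 60 = 110400.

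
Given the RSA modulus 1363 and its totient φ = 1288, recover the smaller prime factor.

29

φ(n) = (p−1)(q−1) = n − (p+q) + 1, so p + q = 1363 − 1288 + 1 = 76.
p and q are the roots of t² − 76t + 1363 = 0.
Discriminant: 76² − 4·1363 = 5776 − 5452 = 324; √324 = 18.
q = (76 − 18)/2 = 29, p = (76 + 18)/2 = 47.
Check: 29 · 47 = 1363.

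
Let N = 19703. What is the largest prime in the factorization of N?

61

19703 = 17 · 1159
1159 = 19 · 61
61 is prime.
So 19703 = 17 · 19 · 61; the largest prime factor is 61.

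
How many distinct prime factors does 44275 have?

4

44275 = 5^2 · 1771
1771 = 7 · 253
253 = 11 · 23
44275 = 5^2 · 7 · 11 · 23, which has 4 distinct prime factors.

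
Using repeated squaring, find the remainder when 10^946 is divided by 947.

1

10^1 ≡ 10 (mod 947)
10^2 ≡ 10^2 = 100 ≡ 100 (mod 947)
10^4 ≡ 100^2 = 10000 ≡ 530 (mod 947)
10^8 ≡ 530^2 = 280900 ≡ 588 (mod 947)
10^16 ≡ 588^2 = 345744 ≡ 89 (mod 947)
10^32 ≡ 89^2 = 7921 ≡ 345 (mod 947)
10^64 ≡ 345^2 = 119025 ≡ 650 (mod 947)
10^128 ≡ 650^2 = 422500 ≡ 138 (mod 947)
10^256 ≡ 138^2 = 19044 ≡ 104 (mod 947)
10^512 ≡ 104^2 = 10816 ≡ 399 (mod 947)
946 = 512 + 256 + 128 + 32 + 16 + 2 in binary powers of 2.
So 10^946 ≡ 399 · 104 · 138 · 345 · 89 · 100 ≡ 1 (mod 947).
Since the result is 1, base 10 gives no evidence that 947 is composite.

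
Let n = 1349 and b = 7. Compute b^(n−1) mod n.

7^1 ≡ 7 (mod 1349)
7^2 ≡ 7^2 = 49 ≡ 49 (mod 1349)
7^4 ≡ 49^2 = 2401 ≡ 1052 (mod 1349)
7^8 ≡ 1052^2 = 1106704 ≡ 524 (mod 1349)
7^16 ≡ 524^2 = 274576 ≡ 729 (mod 1349)
7^32 ≡ 729^2 = 531441 ≡ 1284 (mod 1349)
7^64 ≡ 1284^2 = 1648656 ≡ 178 (mod 1349)
7^128 ≡ 178^2 = 31684 ≡ 657 (mod 1349)
7^256 ≡ 657^2 = 431649 ≡ 1318 (mod 1349)
7^512 ≡ 1318^2 = 1737124 ≡ 961 (mod 1349)
7^1024 ≡ 961^2 = 923521 ≡ 805 (mod 1349)
1348 = 1024 + 256 + 64 + 4 in binary powers of 2.
So 7^1348 ≡ 805 · 1318 · 178 · 1052 ≡ 292 (mod 1349).
Since 292 ≠ 1, base 7 is a Fermat witness: 1349 is composite.

292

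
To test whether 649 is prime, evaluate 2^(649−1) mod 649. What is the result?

80

2^1 ≡ 2 (mod 649)
2^2 ≡ 2^2 = 4 ≡ 4 (mod 649)
2^4 ≡ 4^2 = 16 ≡ 16 (mod 649)
2^8 ≡ 16^2 = 256 ≡ 256 (mod 649)
2^16 ≡ 256^2 = 65536 ≡ 636 (mod 649)
2^32 ≡ 636^2 = 404496 ≡ 169 (mod 649)
2^64 ≡ 169^2 = 28561 ≡ 5 (mod 649)
2^128 ≡ 5^2 = 25 ≡ 25 (mod 649)
2^256 ≡ 25^2 = 625 ≡ 625 (mod 649)
2^512 ≡ 625^2 = 390625 ≡ 576 (mod 649)
648 = 512 + 128 + 8 in binary powers of 2.
So 2^648 ≡ 576 · 25 · 256 ≡ 80 (mod 649).
Since 80 ≠ 1, base 2 is a Fermat witness: 649 is composite.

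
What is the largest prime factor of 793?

61

793 = 13 · 61
61 is prime.
So 793 = 13 · 61; the largest prime factor is 61.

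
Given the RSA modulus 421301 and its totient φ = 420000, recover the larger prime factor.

701

φ(n) = (p−1)(q−1) = n − (p+q) + 1, so p + q = 421301 − 420000 + 1 = 1302.
p and q are the roots of t² − 1302t + 421301 = 0.
Discriminant: 1302² − 4·421301 = 1695204 − 1685204 = 10000; √10000 = 100.
q = (1302 − 100)/2 = 601, p = (1302 + 100)/2 = 701.
Check: 601 · 701 = 421301.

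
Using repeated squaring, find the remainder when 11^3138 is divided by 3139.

11^1 ≡ 11 (mod 3139)
11^2 ≡ 11^2 = 121 ≡ 121 (mod 3139)
11^4 ≡ 121^2 = 14641 ≡ 2085 (mod 3139)
11^8 ≡ 2085^2 = 4347225 ≡ 2849 (mod 3139)
11^16 ≡ 2849^2 = 8116801 ≡ 2486 (mod 3139)
11^32 ≡ 2486^2 = 6180196 ≡ 2644 (mod 3139)
11^64 ≡ 2644^2 = 6990736 ≡ 183 (mod 3139)
11^128 ≡ 183^2 = 33489 ≡ 2099 (mod 3139)
11^256 ≡ 2099^2 = 4405801 ≡ 1784 (mod 3139)
11^512 ≡ 1784^2 = 3182656 ≡ 2849 (mod 3139)
11^1024 ≡ 2849^2 = 8116801 ≡ 2486 (mod 3139)
11^2048 ≡ 2486^2 = 6180196 ≡ 2644 (mod 3139)
3138 = 2048 + 1024 + 64 + 2 in binary powers of 2.
So 11^3138 ≡ 2644 · 2486 · 183 · 121 ≡ 1755 (mod 3139).
Since 1755 ≠ 1, base 11 is a Fermat witness: 3139 is composite.

1755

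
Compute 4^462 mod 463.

1

4^1 ≡ 4 (mod 463)
4^2 ≡ 4^2 = 16 ≡ 16 (mod 463)
4^4 ≡ 16^2 = 256 ≡ 256 (mod 463)
4^8 ≡ 256^2 = 65536 ≡ 253 (mod 463)
4^16 ≡ 253^2 = 64009 ≡ 115 (mod 463)
4^32 ≡ 115^2 = 13225 ≡ 261 (mod 463)
4^64 ≡ 261^2 = 68121 ≡ 60 (mod 463)
4^128 ≡ 60^2 = 3600 ≡ 359 (mod 463)
4^256 ≡ 359^2 = 128881 ≡ 167 (mod 463)
462 = 256 + 128 + 64 + 8 + 4 + 2 in binary powers of 2.
So 4^462 ≡ 167 · 359 · 60 · 253 · 256 · 16 ≡ 1 (mod 463).
Since the result is 1, base 4 gives no evidence that 463 is composite.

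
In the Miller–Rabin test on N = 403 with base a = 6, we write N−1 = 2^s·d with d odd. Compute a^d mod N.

403 − 1 = 402 = 2^1 · 201, so d = 201.
6^1 ≡ 6 (mod 403)
6^2 ≡ 6^2 = 36 ≡ 36 (mod 403)
6^4 ≡ 36^2 = 1296 ≡ 87 (mod 403)
6^8 ≡ 87^2 = 7569 ≡ 315 (mod 403)
6^16 ≡ 315^2 = 99225 ≡ 87 (mod 403)
6^32 ≡ 87^2 = 7569 ≡ 315 (mod 403)
6^64 ≡ 315^2 = 99225 ≡ 87 (mod 403)
6^128 ≡ 87^2 = 7569 ≡ 315 (mod 403)
201 = 128 + 64 + 8 + 1 in binary powers of 2.
So 6^201 ≡ 315 · 87 · 315 · 6 ≡ 278 (mod 403).
Squaring chain: 278; never reaches −1, so base 6 is a Miller–Rabin witness that 403 is composite.

278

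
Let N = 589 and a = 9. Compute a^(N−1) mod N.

140

9^1 ≡ 9 (mod 589)
9^2 ≡ 9^2 = 81 ≡ 81 (mod 589)
9^4 ≡ 81^2 = 6561 ≡ 82 (mod 589)
9^8 ≡ 82^2 = 6724 ≡ 245 (mod 589)
9^16 ≡ 245^2 = 60025 ≡ 536 (mod 589)
9^32 ≡ 536^2 = 287296 ≡ 453 (mod 589)
9^64 ≡ 453^2 = 205209 ≡ 237 (mod 589)
9^128 ≡ 237^2 = 56169 ≡ 214 (mod 589)
9^256 ≡ 214^2 = 45796 ≡ 443 (mod 589)
9^512 ≡ 443^2 = 196249 ≡ 112 (mod 589)
588 = 512 + 64 + 8 + 4 in binary powers of 2.
So 9^588 ≡ 112 · 237 · 245 · 82 ≡ 140 (mod 589).
Since 140 ≠ 1, base 9 is a Fermat witness: 589 is composite.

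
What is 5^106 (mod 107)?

5^1 ≡ 5 (mod 107)
5^2 ≡ 5^2 = 25 ≡ 25 (mod 107)
5^4 ≡ 25^2 = 625 ≡ 90 (mod 107)
5^8 ≡ 90^2 = 8100 ≡ 75 (mod 107)
5^16 ≡ 75^2 = 5625 ≡ 61 (mod 107)
5^32 ≡ 61^2 = 3721 ≡ 83 (mod 107)
5^64 ≡ 83^2 = 6889 ≡ 41 (mod 107)
106 = 64 + 32 + 8 + 2 in binary powers of 2.
So 5^106 ≡ 41 · 83 · 75 · 25 ≡ 1 (mod 107).
Since the result is 1, base 5 gives no evidence that 107 is composite.

1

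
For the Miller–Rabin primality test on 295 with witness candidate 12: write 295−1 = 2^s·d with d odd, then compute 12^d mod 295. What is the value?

203

295 − 1 = 294 = 2^1 · 147, so d = 147.
12^1 ≡ 12 (mod 295)
12^2 ≡ 12^2 = 144 ≡ 144 (mod 295)
12^4 ≡ 144^2 = 20736 ≡ 86 (mod 295)
12^8 ≡ 86^2 = 7396 ≡ 21 (mod 295)
12^16 ≡ 21^2 = 441 ≡ 146 (mod 295)
12^32 ≡ 146^2 = 21316 ≡ 76 (mod 295)
12^64 ≡ 76^2 = 5776 ≡ 171 (mod 295)
12^128 ≡ 171^2 = 29241 ≡ 36 (mod 295)
147 = 128 + 16 + 2 + 1 in binary powers of 2.
So 12^147 ≡ 36 · 146 · 144 · 12 ≡ 203 (mod 295).
Squaring chain: 203; never reaches −1, so base 12 is a Miller–Rabin witness that 295 is composite.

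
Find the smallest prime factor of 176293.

176293 is odd.
Digit sum 28, not divisible by 3.
Ends in 3: not divisible by 5.
7: 176293 = 7·25184 + 5
11: 176293 = 11·16026 + 7
13: 176293 = 13·13561

13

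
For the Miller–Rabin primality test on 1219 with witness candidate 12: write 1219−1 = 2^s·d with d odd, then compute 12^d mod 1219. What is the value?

1219 − 1 = 1218 = 2^1 · 609, so d = 609.
12^1 ≡ 12 (mod 1219)
12^2 ≡ 12^2 = 144 ≡ 144 (mod 1219)
12^4 ≡ 144^2 = 20736 ≡ 13 (mod 1219)
12^8 ≡ 13^2 = 169 ≡ 169 (mod 1219)
12^16 ≡ 169^2 = 28561 ≡ 524 (mod 1219)
12^32 ≡ 524^2 = 274576 ≡ 301 (mod 1219)
12^64 ≡ 301^2 = 90601 ≡ 395 (mod 1219)
12^128 ≡ 395^2 = 156025 ≡ 1212 (mod 1219)
12^256 ≡ 1212^2 = 1468944 ≡ 49 (mod 1219)
12^512 ≡ 49^2 = 2401 ≡ 1182 (mod 1219)
609 = 512 + 64 + 32 + 1 in binary powers of 2.
So 12^609 ≡ 1182 · 395 · 301 · 12 ≡ 634 (mod 1219).
Squaring chain: 634; never reaches −1, so base 12 is a Miller–Rabin witness that 1219 is composite.

634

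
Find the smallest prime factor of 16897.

16897 is odd.
Digit sum 31, not divisible by 3.
Ends in 7: not divisible by 5.
7: 16897 = 7·2413 + 6
11: 16897 = 11·1536 + 1
13: 16897 = 13·1299 + 10
17: 16897 = 17·993 + 16
19: 16897 = 19·889 + 6
23: 16897 = 23·734 + 15
29: 16897 = 29·582 + 19
31: 16897 = 31·545 + 2
37: 16897 = 37·456 + 25
41: 16897 = 41·412 + 5
43: 16897 = 43·392 + 41
47: 16897 = 47·359 + 24
53: 16897 = 53·318 + 43
59: 16897 = 59·286 + 23
61: 16897 = 61·277

61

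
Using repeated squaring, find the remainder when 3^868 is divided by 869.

115

3^1 ≡ 3 (mod 869)
3^2 ≡ 3^2 = 9 ≡ 9 (mod 869)
3^4 ≡ 9^2 = 81 ≡ 81 (mod 869)
3^8 ≡ 81^2 = 6561 ≡ 478 (mod 869)
3^16 ≡ 478^2 = 228484 ≡ 806 (mod 869)
3^32 ≡ 806^2 = 649636 ≡ 493 (mod 869)
3^64 ≡ 493^2 = 243049 ≡ 598 (mod 869)
3^128 ≡ 598^2 = 357604 ≡ 445 (mod 869)
3^256 ≡ 445^2 = 198025 ≡ 762 (mod 869)
3^512 ≡ 762^2 = 580644 ≡ 152 (mod 869)
868 = 512 + 256 + 64 + 32 + 4 in binary powers of 2.
So 3^868 ≡ 152 · 762 · 598 · 493 · 81 ≡ 115 (mod 869).
Since 115 ≠ 1, base 3 is a Fermat witness: 869 is composite.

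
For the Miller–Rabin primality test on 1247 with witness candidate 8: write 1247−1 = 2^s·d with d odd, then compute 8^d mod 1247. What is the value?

945

1247 − 1 = 1246 = 2^1 · 623, so d = 623.
8^1 ≡ 8 (mod 1247)
8^2 ≡ 8^2 = 64 ≡ 64 (mod 1247)
8^4 ≡ 64^2 = 4096 ≡ 355 (mod 1247)
8^8 ≡ 355^2 = 126025 ≡ 78 (mod 1247)
8^16 ≡ 78^2 = 6084 ≡ 1096 (mod 1247)
8^32 ≡ 1096^2 = 1201216 ≡ 355 (mod 1247)
8^64 ≡ 355^2 = 126025 ≡ 78 (mod 1247)
8^128 ≡ 78^2 = 6084 ≡ 1096 (mod 1247)
8^256 ≡ 1096^2 = 1201216 ≡ 355 (mod 1247)
8^512 ≡ 355^2 = 126025 ≡ 78 (mod 1247)
623 = 512 + 64 + 32 + 8 + 4 + 2 + 1 in binary powers of 2.
So 8^623 ≡ 78 · 78 · 355 · 78 · 355 · 64 · 8 ≡ 945 (mod 1247).
Squaring chain: 945; never reaches −1, so base 8 is a Miller–Rabin witness that 1247 is composite.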